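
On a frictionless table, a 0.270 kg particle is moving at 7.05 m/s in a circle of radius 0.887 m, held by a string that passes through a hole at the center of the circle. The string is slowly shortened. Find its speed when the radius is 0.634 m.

v₂ ≈ 9.86 m/s

The only horizontal force on the mass is along the cord (radial), so it exerts no torque about the hole and angular momentum m v r is conserved.
v₂ = v₁ r₁ / r₂ = (7.05)(0.887) / (0.634) = 9.863 m/s.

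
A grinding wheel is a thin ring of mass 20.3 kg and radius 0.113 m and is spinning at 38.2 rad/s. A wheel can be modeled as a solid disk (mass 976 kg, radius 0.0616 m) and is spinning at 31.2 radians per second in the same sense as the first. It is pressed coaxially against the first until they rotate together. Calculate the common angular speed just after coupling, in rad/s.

The coupling torques are internal; angular momentum about the shared axis is conserved.
Moments of inertia: I_A = (20.3)(0.113)² = 0.2592 kg·m²; I_B = ½(976)(0.0616)² = 1.852 kg·m².
Taking A's sense as positive: L = (0.2592)(38.2) + (1.852)(31.2) = 67.68 kg·m²·rad/s.
Combined I = 0.2592 + 1.852 = 2.111 kg·m².
ω_f = L / I = 67.68 / 2.111 = 32.06 rad/s.

|ω_f| ≈ 32.1 rad/s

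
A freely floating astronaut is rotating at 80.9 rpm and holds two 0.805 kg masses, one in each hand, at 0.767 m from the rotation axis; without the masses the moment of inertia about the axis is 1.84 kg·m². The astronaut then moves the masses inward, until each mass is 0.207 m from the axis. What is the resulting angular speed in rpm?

No external torque acts about the spin axis, so angular momentum is conserved.
I₁ = 1.84 + 2(0.805)(0.767)² = 2.787 kg·m²; I₂ = 1.84 + 2(0.805)(0.207)² = 1.909 kg·m².
ω₂ = I₁ω₁ / I₂ = (2.787)(80.9 rpm) / (1.909) = 118.1 rpm.

ω₂ ≈ 118 rpm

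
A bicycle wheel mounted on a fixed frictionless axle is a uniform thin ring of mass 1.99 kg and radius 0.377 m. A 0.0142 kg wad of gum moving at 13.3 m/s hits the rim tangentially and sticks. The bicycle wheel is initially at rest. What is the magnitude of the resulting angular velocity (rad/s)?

About the axle the impulsive forces during the collision are internal, so angular momentum about that axis is conserved.
I_p = (1.99)(0.377)² = 0.2828 kg·m². Taking the sense of the wad of gum's angular momentum as positive, L_{wad} = m v R = (0.0142)(13.3)(0.377) = 0.07120 kg·m²/s.
L_i = 0 + 0.07120 = 0.07120 kg·m²/s.
After sticking, I_f = I_p + m R² = 0.2828 + (0.0142)(0.377)² = 0.2849 kg·m².
ω_f = L_i / I_f = 0.07120 / 0.2849 = 0.2500 rad/s.

|ω_f| ≈ 0.250 rad/s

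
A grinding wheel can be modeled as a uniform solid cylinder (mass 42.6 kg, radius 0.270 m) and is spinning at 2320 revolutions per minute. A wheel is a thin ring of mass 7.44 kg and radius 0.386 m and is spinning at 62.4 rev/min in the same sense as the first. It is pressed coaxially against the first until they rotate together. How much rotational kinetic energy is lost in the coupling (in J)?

ΔKE lost ≈ 18100 J

No external torque acts about the common axis, so total angular momentum is conserved.
Moments of inertia: I_A = ½(42.6)(0.270)² = 1.553 kg·m²; I_B = (7.44)(0.386)² = 1.109 kg·m².
Taking A's sense as positive: L = (1.553)(2320) + (1.109)(62.4) = 3672 kg·m²·rpm.
Combined I = 1.553 + 1.109 = 2.661 kg·m².
ω_f = L / I = 3672 / 2.661 = 1380 rpm.
KE_i = ½ΣIω² = 45850 J; KE_f = ½(2.661)(144.5)² = 27770 J.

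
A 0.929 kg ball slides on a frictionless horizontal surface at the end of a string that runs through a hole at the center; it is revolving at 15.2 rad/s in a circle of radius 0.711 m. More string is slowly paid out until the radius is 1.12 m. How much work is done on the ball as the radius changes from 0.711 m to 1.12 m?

W ≈ -32.4 J

No torque about the axis ⇒ m r₁² ω₁ = m r₂² ω₂.
ω₂ = ω₁ (r₁/r₂)² = (15.2)(0.711/1.12)² = 6.126 rad/s.
W = ΔKE = ½m(v₂² − v₁²) = -32.39 J.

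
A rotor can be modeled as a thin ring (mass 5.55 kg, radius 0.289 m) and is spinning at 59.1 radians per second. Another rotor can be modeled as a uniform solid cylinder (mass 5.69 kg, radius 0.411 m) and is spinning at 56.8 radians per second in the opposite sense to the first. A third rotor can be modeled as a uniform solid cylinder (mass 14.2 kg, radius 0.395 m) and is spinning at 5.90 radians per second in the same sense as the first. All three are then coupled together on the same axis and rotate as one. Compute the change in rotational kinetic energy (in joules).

No external torque acts about the common axis, so total angular momentum is conserved.
Moments of inertia: I_A = (5.55)(0.289)² = 0.4635 kg·m²; I_B = ½(5.69)(0.411)² = 0.4806 kg·m²; I_C = ½(14.2)(0.395)² = 1.108 kg·m².
Taking A's sense as positive: L = (0.4635)(59.1) − (0.4806)(56.8) + (1.108)(5.90) = 6.634 kg·m²·rad/s.
Combined I = 0.4635 + 0.4806 + 1.108 = 2.052 kg·m².
ω_f = L / I = 6.634 / 2.052 = 3.233 rad/s.
KE_i = ½ΣIω² = 1604 J; KE_f = ½(2.052)(3.233)² = 10.72 J.

ΔKE ≈ -1590 J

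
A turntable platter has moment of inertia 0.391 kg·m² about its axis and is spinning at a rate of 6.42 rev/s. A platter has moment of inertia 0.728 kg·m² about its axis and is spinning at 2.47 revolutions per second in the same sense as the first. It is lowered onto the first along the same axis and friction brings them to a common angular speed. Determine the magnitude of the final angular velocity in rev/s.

The coupling torques are internal; angular momentum about the shared axis is conserved.
Taking A's sense as positive: L = (0.3910)(6.42) + (0.7280)(2.47) = 4.308 kg·m²·rev/s.
Combined I = 0.3910 + 0.7280 = 1.119 kg·m².
ω_f = L / I = 4.308 / 1.119 = 3.850 rev/s.

|ω_f| ≈ 3.85 rev/s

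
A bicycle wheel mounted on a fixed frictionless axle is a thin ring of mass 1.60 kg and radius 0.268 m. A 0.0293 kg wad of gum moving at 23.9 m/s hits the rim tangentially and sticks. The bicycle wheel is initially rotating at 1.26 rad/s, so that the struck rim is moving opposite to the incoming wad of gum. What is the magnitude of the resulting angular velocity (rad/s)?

The axle reaction passes through the axle and exerts no torque about it; angular momentum about the axle is conserved through the impact.
I_p = (1.60)(0.268)² = 0.1149 kg·m². Taking the sense of the wad of gum's angular momentum as positive, L_{wad} = m v R = (0.0293)(23.9)(0.268) = 0.1877 kg·m²/s.
L_i = −I_p ω_p + m v R = −(0.1149)(1.26) + 0.1877 = 0.04288 kg·m²/s.
After sticking, I_f = I_p + m R² = 0.1149 + (0.0293)(0.268)² = 0.1170 kg·m².
ω_f = L_i / I_f = 0.04288 / 0.1170 = 0.3664 rad/s.

|ω_f| ≈ 0.366 rad/s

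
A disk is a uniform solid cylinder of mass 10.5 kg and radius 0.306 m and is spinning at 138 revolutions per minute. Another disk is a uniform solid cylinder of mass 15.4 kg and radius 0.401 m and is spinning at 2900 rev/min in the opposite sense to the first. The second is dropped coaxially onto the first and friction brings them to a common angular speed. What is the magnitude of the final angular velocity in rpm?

No external torque acts about the common axis, so total angular momentum is conserved.
Moments of inertia: I_A = ½(10.5)(0.306)² = 0.4916 kg·m²; I_B = ½(15.4)(0.401)² = 1.238 kg·m².
Taking A's sense as positive: L = (0.4916)(138) − (1.238)(2900) = -3523 kg·m²·rpm.
Combined I = 0.4916 + 1.238 = 1.730 kg·m².
ω_f = L / I = -3523 / 1.730 = -2037 rpm.

|ω_f| ≈ 2040 rpm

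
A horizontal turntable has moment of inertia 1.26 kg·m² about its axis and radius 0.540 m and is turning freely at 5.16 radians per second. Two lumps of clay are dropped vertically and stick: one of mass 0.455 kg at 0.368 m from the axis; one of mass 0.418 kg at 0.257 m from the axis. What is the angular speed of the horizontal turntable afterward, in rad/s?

No external torque acts about the axis; L_before = L_after.
Added inertia Σmr² = (0.455)(0.368)² + (0.418)(0.257)² = 0.08923 kg·m²; I_f = 1.260 + 0.08923 = 1.349 kg·m².
ω_f = I_p ω_i / I_f = (1.260)(5.16) / 1.349 = 4.819 rad/s.

ω_f ≈ 4.82 rad/s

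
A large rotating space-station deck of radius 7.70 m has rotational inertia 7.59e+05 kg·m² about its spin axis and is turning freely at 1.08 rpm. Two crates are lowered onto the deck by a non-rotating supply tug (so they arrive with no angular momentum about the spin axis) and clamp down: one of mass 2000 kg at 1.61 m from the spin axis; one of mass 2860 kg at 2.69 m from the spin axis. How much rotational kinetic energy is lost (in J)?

energy lost ≈ 160 J

The added mass arrives with no angular momentum about the spin axis, and any external torque about the spin axis is negligible, so the system's angular momentum is conserved.
Added inertia Σmr² = (2000)(1.61)² + (2860)(2.69)² = 25880 kg·m²; I_f = 7.590e+05 + 25880 = 7.849e+05 kg·m².
ω_f = I_p ω_i / I_f = (7.590e+05)(1.08) / 7.849e+05 = 1.044 rpm.
KE_i = ½(7.590e+05)(0.1131 rad/s)² = 4854 J; KE_f = ½(7.849e+05)(0.1094)² = 4694 J.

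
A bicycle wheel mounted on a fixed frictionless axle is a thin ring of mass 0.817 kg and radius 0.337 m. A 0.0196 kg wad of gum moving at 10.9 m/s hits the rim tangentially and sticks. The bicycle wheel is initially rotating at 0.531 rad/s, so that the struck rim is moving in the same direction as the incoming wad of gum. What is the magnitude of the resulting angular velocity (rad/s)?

|ω_f| ≈ 1.28 rad/s

The axle reaction passes through the axle and exerts no torque about it; angular momentum about the axle is conserved through the impact.
I_p = (0.817)(0.337)² = 0.09279 kg·m². Taking the sense of the wad of gum's angular momentum as positive, L_{wad} = m v R = (0.0196)(10.9)(0.337) = 0.07200 kg·m²/s.
L_i = +I_p ω_p + m v R = +(0.09279)(0.531) + 0.07200 = 0.1213 kg·m²/s.
After sticking, I_f = I_p + m R² = 0.09279 + (0.0196)(0.337)² = 0.09501 kg·m².
ω_f = L_i / I_f = 0.1213 / 0.09501 = 1.276 rad/s.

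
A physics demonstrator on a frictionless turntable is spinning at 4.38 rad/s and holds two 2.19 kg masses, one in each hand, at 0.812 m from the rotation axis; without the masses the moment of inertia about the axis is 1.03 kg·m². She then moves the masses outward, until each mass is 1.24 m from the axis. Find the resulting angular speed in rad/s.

ω₂ ≈ 2.21 rad/s

No external torque acts about the spin axis, so angular momentum is conserved.
I₁ = 1.03 + 2(2.19)(0.812)² = 3.918 kg·m²; I₂ = 1.03 + 2(2.19)(1.24)² = 7.765 kg·m².
ω₂ = I₁ω₁ / I₂ = (3.918)(4.38 rad/s) / (7.765) = 2.210 rad/s.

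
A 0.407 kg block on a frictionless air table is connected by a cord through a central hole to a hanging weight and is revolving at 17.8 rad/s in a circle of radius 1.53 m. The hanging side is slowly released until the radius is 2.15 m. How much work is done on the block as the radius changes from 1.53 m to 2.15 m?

No torque about the axis ⇒ m r₁² ω₁ = m r₂² ω₂.
ω₂ = ω₁ (r₁/r₂)² = (17.8)(1.53/2.15)² = 9.014 rad/s.
W = ΔKE = ½m(v₂² − v₁²) = -74.50 J.

W ≈ -74.5 J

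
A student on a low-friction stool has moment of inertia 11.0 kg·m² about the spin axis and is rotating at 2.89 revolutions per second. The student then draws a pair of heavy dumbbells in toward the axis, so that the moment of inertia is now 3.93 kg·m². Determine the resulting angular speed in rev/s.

Angular momentum about the spin axis is conserved since the torque about it is zero.
ω₂ = I₁ω₁ / I₂ = (11.00)(2.89 rev/s) / (3.930) = 8.089 rev/s.

ω₂ ≈ 8.09 rev/s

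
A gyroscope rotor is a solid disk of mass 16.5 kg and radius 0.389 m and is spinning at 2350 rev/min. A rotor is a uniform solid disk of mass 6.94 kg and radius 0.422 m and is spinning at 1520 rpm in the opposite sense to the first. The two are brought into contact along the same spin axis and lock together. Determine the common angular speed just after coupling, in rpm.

The coupling torques are internal; angular momentum about the shared axis is conserved.
Moments of inertia: I_A = ½(16.5)(0.389)² = 1.248 kg·m²; I_B = ½(6.94)(0.422)² = 0.6180 kg·m².
Taking A's sense as positive: L = (1.248)(2350) − (0.6180)(1520) = 1994 kg·m²·rpm.
Combined I = 1.248 + 0.6180 = 1.866 kg·m².
ω_f = L / I = 1994 / 1.866 = 1069 rpm.

|ω_f| ≈ 1070 rpm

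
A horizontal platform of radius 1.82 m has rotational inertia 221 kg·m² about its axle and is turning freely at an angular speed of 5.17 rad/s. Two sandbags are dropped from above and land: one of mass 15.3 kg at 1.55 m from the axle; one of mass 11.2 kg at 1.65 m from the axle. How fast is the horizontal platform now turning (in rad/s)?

The added mass arrives with no angular momentum about the axle, and any external torque about the axle is negligible, so the system's angular momentum is conserved.
Added inertia Σmr² = (15.3)(1.55)² + (11.2)(1.65)² = 67.25 kg·m²; I_f = 221.0 + 67.25 = 288.3 kg·m².
ω_f = I_p ω_i / I_f = (221.0)(5.17) / 288.3 = 3.964 rad/s.

ω_f ≈ 3.96 rad/s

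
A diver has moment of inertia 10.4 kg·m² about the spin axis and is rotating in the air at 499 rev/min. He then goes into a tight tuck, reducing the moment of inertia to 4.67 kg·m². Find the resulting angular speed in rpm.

With no external torque about the axis, L is conserved: I₁ω₁ = I₂ω₂.
ω₂ = I₁ω₁ / I₂ = (10.40)(499 rpm) / (4.670) = 1111 rpm.

ω₂ ≈ 1110 rpm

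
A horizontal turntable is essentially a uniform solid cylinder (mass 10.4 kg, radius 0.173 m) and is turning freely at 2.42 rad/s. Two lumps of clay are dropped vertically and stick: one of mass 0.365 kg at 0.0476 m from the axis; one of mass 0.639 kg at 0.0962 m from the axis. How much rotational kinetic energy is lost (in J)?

energy lost ≈ 0.0189 J

The added mass arrives with no angular momentum about the axis, and any external torque about the axis is negligible, so the system's angular momentum is conserved.
I_p = ½(10.4)(0.173)² = 0.1556 kg·m².
Added inertia Σmr² = (0.365)(0.0476)² + (0.639)(0.0962)² = 0.006741 kg·m²; I_f = 0.1556 + 0.006741 = 0.1624 kg·m².
ω_f = I_p ω_i / I_f = (0.1556)(2.42) / 0.1624 = 2.320 rad/s.
KE_i = ½(0.1556)(2.420 rad/s)² = 0.4557 J; KE_f = ½(0.1624)(2.320)² = 0.4368 J.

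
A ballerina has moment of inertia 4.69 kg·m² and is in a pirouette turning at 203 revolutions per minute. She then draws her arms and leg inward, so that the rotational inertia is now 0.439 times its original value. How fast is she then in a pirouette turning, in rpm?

ω₂ ≈ 462 rpm

With no external torque about the axis, L is conserved: I₁ω₁ = I₂ω₂.
I₂ = 0.439 × 4.69 = 2.059 kg·m².
ω₂ = I₁ω₁ / I₂ = (4.690)(203 rpm) / (2.059) = 462.4 rpm.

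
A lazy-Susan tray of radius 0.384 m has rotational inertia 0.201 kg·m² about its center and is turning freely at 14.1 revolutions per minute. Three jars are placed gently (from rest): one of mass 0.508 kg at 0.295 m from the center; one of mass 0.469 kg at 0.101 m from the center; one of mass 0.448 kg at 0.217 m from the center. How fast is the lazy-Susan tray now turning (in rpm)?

ω_f ≈ 10.5 rpm

The added mass arrives with no angular momentum about the center, and any external torque about the center is negligible, so the system's angular momentum is conserved.
Added inertia Σmr² = (0.508)(0.295)² + (0.469)(0.101)² + (0.448)(0.217)² = 0.07009 kg·m²; I_f = 0.2010 + 0.07009 = 0.2711 kg·m².
ω_f = I_p ω_i / I_f = (0.2010)(14.1) / 0.2711 = 10.45 rpm.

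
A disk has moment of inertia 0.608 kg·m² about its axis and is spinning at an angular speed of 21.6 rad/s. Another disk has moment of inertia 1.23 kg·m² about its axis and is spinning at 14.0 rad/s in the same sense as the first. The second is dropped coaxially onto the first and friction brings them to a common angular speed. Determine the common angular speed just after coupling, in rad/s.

No external torque acts about the common axis, so total angular momentum is conserved.
Taking A's sense as positive: L = (0.6080)(21.6) + (1.230)(14.0) = 30.35 kg·m²·rad/s.
Combined I = 0.6080 + 1.230 = 1.838 kg·m².
ω_f = L / I = 30.35 / 1.838 = 16.51 rad/s.

|ω_f| ≈ 16.5 rad/s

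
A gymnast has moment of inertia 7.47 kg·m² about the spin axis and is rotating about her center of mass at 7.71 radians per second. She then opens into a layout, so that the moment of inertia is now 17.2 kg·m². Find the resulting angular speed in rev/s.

No external torque acts about the spin axis, so angular momentum is conserved.
ω₂ = I₁ω₁ / I₂ = (7.470)(7.71 rad/s) / (17.20) = 3.348 rad/s = 0.5329 rev/s.

ω₂ ≈ 0.533 rev/s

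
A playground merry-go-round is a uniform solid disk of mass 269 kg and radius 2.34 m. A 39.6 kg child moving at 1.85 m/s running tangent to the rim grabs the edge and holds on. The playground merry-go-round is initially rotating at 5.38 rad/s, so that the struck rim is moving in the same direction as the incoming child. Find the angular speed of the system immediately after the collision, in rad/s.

The axle reaction passes through the axle and exerts no torque about it; angular momentum about the axle is conserved through the impact.
I_p = ½(269)(2.34)² = 736.5 kg·m². Taking the sense of the child's angular momentum as positive, L_{child} = m v R = (39.6)(1.85)(2.34) = 171.4 kg·m²/s.
L_i = +I_p ω_p + m v R = +(736.5)(5.38) + 171.4 = 4134 kg·m²/s.
After sticking, I_f = I_p + m R² = 736.5 + (39.6)(2.34)² = 953.3 kg·m².
ω_f = L_i / I_f = 4134 / 953.3 = 4.336 rad/s.

|ω_f| ≈ 4.34 rad/s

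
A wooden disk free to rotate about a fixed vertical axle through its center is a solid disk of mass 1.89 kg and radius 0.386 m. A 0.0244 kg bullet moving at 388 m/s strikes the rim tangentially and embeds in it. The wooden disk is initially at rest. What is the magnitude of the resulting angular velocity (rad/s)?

About the axle the impulsive forces during the collision are internal, so angular momentum about that axis is conserved.
I_p = ½(1.89)(0.386)² = 0.1408 kg·m². Taking the sense of the bullet's angular momentum as positive, L_{bullet} = m v R = (0.0244)(388)(0.386) = 3.654 kg·m²/s.
L_i = 0 + 3.654 = 3.654 kg·m²/s.
After sticking, I_f = I_p + m R² = 0.1408 + (0.0244)(0.386)² = 0.1444 kg·m².
ω_f = L_i / I_f = 3.654 / 0.1444 = 25.30 rad/s.

|ω_f| ≈ 25.3 rad/s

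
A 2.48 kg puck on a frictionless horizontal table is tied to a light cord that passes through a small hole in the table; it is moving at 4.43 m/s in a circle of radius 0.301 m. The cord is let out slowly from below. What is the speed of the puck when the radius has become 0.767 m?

v₂ ≈ 1.74 m/s

Central (radial) force ⇒ zero torque about the center ⇒ m v r is constant.
v₂ = v₁ r₁ / r₂ = (4.43)(0.301) / (0.767) = 1.739 m/s.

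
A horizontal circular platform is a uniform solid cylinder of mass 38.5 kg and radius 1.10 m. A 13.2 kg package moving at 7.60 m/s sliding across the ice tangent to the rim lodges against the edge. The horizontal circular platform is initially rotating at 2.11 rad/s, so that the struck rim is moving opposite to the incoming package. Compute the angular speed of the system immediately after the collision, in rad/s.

About the central axle the impulsive forces during the collision are internal, so angular momentum about that axis is conserved.
I_p = ½(38.5)(1.10)² = 23.29 kg·m². Taking the sense of the package's angular momentum as positive, L_{package} = m v R = (13.2)(7.60)(1.10) = 110.4 kg·m²/s.
L_i = −I_p ω_p + m v R = −(23.29)(2.11) + 110.4 = 61.20 kg·m²/s.
After sticking, I_f = I_p + m R² = 23.29 + (13.2)(1.10)² = 39.26 kg·m².
ω_f = L_i / I_f = 61.20 / 39.26 = 1.559 rad/s.

|ω_f| ≈ 1.56 rad/s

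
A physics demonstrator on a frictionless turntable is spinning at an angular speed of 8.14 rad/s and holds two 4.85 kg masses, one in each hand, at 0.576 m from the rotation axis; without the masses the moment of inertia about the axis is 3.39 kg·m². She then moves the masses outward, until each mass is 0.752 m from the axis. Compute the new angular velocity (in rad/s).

With no external torque about the axis, L is conserved: I₁ω₁ = I₂ω₂.
I₁ = 3.39 + 2(4.85)(0.576)² = 6.608 kg·m²; I₂ = 3.39 + 2(4.85)(0.752)² = 8.875 kg·m².
ω₂ = I₁ω₁ / I₂ = (6.608)(8.14 rad/s) / (8.875) = 6.061 rad/s.

ω₂ ≈ 6.06 rad/s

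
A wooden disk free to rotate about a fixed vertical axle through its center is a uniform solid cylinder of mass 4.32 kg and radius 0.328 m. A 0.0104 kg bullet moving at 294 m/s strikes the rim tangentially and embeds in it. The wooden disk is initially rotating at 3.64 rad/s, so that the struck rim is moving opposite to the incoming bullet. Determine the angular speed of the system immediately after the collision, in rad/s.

|ω_f| ≈ 0.672 rad/s

About the axle the impulsive forces during the collision are internal, so angular momentum about that axis is conserved.
I_p = ½(4.32)(0.328)² = 0.2324 kg·m². Taking the sense of the bullet's angular momentum as positive, L_{bullet} = m v R = (0.0104)(294)(0.328) = 1.003 kg·m²/s.
L_i = −I_p ω_p + m v R = −(0.2324)(3.64) + 1.003 = 0.1570 kg·m²/s.
After sticking, I_f = I_p + m R² = 0.2324 + (0.0104)(0.328)² = 0.2335 kg·m².
ω_f = L_i / I_f = 0.1570 / 0.2335 = 0.6725 rad/s.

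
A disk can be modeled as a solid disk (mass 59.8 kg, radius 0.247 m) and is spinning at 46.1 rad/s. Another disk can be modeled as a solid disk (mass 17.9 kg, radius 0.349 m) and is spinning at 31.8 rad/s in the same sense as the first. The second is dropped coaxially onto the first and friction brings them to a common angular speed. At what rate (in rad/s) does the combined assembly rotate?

No external torque acts about the common axis, so total angular momentum is conserved.
Moments of inertia: I_A = ½(59.8)(0.247)² = 1.824 kg·m²; I_B = ½(17.9)(0.349)² = 1.090 kg·m².
Taking A's sense as positive: L = (1.824)(46.1) + (1.090)(31.8) = 118.8 kg·m²·rad/s.
Combined I = 1.824 + 1.090 = 2.914 kg·m².
ω_f = L / I = 118.8 / 2.914 = 40.75 rad/s.

|ω_f| ≈ 40.8 rad/s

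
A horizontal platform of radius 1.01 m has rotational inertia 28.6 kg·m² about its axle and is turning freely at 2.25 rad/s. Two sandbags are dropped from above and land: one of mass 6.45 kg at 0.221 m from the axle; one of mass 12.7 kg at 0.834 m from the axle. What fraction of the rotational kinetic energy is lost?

No external torque acts about the axle; L_before = L_after.
Added inertia Σmr² = (6.45)(0.221)² + (12.7)(0.834)² = 9.149 kg·m²; I_f = 28.60 + 9.149 = 37.75 kg·m².
ω_f = I_p ω_i / I_f = (28.60)(2.25) / 37.75 = 1.705 rad/s.
KE_i = ½(28.60)(2.250 rad/s)² = 72.39 J; KE_f = ½(37.75)(1.705)² = 54.85 J.
Fraction lost = 0.2424.

fraction ≈ 0.242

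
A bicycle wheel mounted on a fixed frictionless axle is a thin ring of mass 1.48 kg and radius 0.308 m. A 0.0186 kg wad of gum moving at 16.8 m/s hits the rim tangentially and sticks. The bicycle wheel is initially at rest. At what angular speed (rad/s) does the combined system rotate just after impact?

|ω_f| ≈ 0.677 rad/s

The axle reaction passes through the axle and exerts no torque about it; angular momentum about the axle is conserved through the impact.
I_p = (1.48)(0.308)² = 0.1404 kg·m². Taking the sense of the wad of gum's angular momentum as positive, L_{wad} = m v R = (0.0186)(16.8)(0.308) = 0.09624 kg·m²/s.
L_i = 0 + 0.09624 = 0.09624 kg·m²/s.
After sticking, I_f = I_p + m R² = 0.1404 + (0.0186)(0.308)² = 0.1422 kg·m².
ω_f = L_i / I_f = 0.09624 / 0.1422 = 0.6770 rad/s.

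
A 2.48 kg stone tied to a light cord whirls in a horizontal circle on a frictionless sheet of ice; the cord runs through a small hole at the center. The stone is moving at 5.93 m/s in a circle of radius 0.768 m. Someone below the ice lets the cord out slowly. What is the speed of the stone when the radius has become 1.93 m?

v₂ ≈ 2.36 m/s

Central (radial) force ⇒ zero torque about the center ⇒ m v r is constant.
v₂ = v₁ r₁ / r₂ = (5.93)(0.768) / (1.93) = 2.360 m/s.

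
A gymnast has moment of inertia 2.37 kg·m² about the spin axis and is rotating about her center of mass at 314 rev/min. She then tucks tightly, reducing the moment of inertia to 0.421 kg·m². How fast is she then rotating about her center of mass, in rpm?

Angular momentum about the spin axis is conserved since the torque about it is zero.
ω₂ = I₁ω₁ / I₂ = (2.370)(314 rpm) / (0.4210) = 1768 rpm.

ω₂ ≈ 1770 rpm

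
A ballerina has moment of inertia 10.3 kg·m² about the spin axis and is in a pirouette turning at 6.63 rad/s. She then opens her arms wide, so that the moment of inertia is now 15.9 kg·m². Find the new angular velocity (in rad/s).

ω₂ ≈ 4.29 rad/s

No external torque acts about the spin axis, so angular momentum is conserved.
ω₂ = I₁ω₁ / I₂ = (10.30)(6.63 rad/s) / (15.90) = 4.295 rad/s.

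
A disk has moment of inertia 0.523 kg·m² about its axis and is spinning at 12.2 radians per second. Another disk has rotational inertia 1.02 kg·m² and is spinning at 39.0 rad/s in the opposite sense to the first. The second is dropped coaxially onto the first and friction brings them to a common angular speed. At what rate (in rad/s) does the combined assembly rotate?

No external torque acts about the common axis, so total angular momentum is conserved.
Taking A's sense as positive: L = (0.5230)(12.2) − (1.020)(39.0) = -33.40 kg·m²·rad/s.
Combined I = 0.5230 + 1.020 = 1.543 kg·m².
ω_f = L / I = -33.40 / 1.543 = -21.65 rad/s.

|ω_f| ≈ 21.6 rad/s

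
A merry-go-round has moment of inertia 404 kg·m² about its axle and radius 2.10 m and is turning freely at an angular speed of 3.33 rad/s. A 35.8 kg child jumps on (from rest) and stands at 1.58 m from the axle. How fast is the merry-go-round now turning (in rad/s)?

ω_f ≈ 2.73 rad/s

The added mass arrives with no angular momentum about the axle, and any external torque about the axle is negligible, so the system's angular momentum is conserved.
Added inertia Σmr² = (35.8)(1.58)² = 89.37 kg·m²; I_f = 404.0 + 89.37 = 493.4 kg·m².
ω_f = I_p ω_i / I_f = (404.0)(3.33) / 493.4 = 2.727 rad/s.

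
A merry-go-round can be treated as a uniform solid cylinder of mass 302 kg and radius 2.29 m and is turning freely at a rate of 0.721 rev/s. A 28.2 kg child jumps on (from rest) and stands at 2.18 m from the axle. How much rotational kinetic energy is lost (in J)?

energy lost ≈ 1180 J

The added mass arrives with no angular momentum about the axle, and any external torque about the axle is negligible, so the system's angular momentum is conserved.
I_p = ½(302)(2.29)² = 791.9 kg·m².
Added inertia Σmr² = (28.2)(2.18)² = 134.0 kg·m²; I_f = 791.9 + 134.0 = 925.9 kg·m².
ω_f = I_p ω_i / I_f = (791.9)(0.721) / 925.9 = 0.6166 rev/s.
KE_i = ½(791.9)(4.530 rad/s)² = 8125 J; KE_f = ½(925.9)(3.874)² = 6949 J.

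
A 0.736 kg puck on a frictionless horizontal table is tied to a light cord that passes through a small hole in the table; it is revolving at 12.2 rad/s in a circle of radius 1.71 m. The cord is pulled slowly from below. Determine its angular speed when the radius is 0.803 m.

ω₂ ≈ 55.3 rad/s

No torque about the axis ⇒ m r₁² ω₁ = m r₂² ω₂.
ω₂ = ω₁ (r₁/r₂)² = (12.2)(1.71/0.803)² = 55.32 rad/s.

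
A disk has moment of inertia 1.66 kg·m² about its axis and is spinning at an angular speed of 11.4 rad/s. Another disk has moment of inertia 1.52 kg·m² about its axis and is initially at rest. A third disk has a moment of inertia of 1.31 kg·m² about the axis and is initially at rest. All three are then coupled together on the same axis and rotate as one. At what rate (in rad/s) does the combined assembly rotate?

|ω_f| ≈ 4.21 rad/s

The coupling torques are internal; angular momentum about the shared axis is conserved.
Taking A's sense as positive: L = (1.660)(11.4) = 18.92 kg·m²·rad/s.
Combined I = 1.660 + 1.520 + 1.310 = 4.490 kg·m².
ω_f = L / I = 18.92 / 4.490 = 4.215 rad/s.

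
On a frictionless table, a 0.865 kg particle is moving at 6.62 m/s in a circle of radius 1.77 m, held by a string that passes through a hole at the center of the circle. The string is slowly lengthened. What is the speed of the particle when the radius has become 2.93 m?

v₂ ≈ 4.00 m/s

Central (radial) force ⇒ zero torque about the center ⇒ m v r is constant.
v₂ = v₁ r₁ / r₂ = (6.62)(1.77) / (2.93) = 3.999 m/s.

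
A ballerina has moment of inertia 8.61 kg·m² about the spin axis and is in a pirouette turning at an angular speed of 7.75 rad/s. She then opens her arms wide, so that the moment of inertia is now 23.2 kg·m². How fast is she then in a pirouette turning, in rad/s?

ω₂ ≈ 2.88 rad/s

Angular momentum about the spin axis is conserved since the torque about it is zero.
ω₂ = I₁ω₁ / I₂ = (8.610)(7.75 rad/s) / (23.20) = 2.876 rad/s.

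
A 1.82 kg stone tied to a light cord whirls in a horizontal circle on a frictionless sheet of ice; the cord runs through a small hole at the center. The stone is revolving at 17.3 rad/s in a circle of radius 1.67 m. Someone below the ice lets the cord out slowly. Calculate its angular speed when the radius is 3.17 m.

The constraining force is radial, so m r² ω about the center is conserved.
ω₂ = ω₁ (r₁/r₂)² = (17.3)(1.67/3.17)² = 4.801 rad/s.

ω₂ ≈ 4.80 rad/s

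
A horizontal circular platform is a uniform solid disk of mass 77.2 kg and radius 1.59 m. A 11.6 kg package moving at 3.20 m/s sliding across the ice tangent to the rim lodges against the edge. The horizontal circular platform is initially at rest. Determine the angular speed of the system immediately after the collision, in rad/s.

The axle reaction passes through the central axle and exerts no torque about it; angular momentum about the central axle is conserved through the impact.
I_p = ½(77.2)(1.59)² = 97.58 kg·m². Taking the sense of the package's angular momentum as positive, L_{package} = m v R = (11.6)(3.20)(1.59) = 59.02 kg·m²/s.
L_i = 0 + 59.02 = 59.02 kg·m²/s.
After sticking, I_f = I_p + m R² = 97.58 + (11.6)(1.59)² = 126.9 kg·m².
ω_f = L_i / I_f = 59.02 / 126.9 = 0.4651 rad/s.

|ω_f| ≈ 0.465 rad/s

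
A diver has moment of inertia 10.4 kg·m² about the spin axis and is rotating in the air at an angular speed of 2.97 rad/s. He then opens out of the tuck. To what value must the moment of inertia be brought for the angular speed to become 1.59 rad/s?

I₂ ≈ 19.4 kg·m²

With no external torque about the axis, L is conserved: I₁ω₁ = I₂ω₂.
I₂ = I₁ω₁ / ω₂ = (10.4)(2.97) / (1.59) = 19.43 kg·m².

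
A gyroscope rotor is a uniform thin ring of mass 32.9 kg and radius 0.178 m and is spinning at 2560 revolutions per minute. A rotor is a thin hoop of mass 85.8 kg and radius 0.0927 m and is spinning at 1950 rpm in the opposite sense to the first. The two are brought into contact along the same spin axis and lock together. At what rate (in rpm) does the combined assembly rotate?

|ω_f| ≈ 692 rpm

The coupling torques are internal; angular momentum about the shared axis is conserved.
Moments of inertia: I_A = (32.9)(0.178)² = 1.042 kg·m²; I_B = (85.8)(0.0927)² = 0.7373 kg·m².
Taking A's sense as positive: L = (1.042)(2560) − (0.7373)(1950) = 1231 kg·m²·rpm.
Combined I = 1.042 + 0.7373 = 1.780 kg·m².
ω_f = L / I = 1231 / 1.780 = 691.6 rpm.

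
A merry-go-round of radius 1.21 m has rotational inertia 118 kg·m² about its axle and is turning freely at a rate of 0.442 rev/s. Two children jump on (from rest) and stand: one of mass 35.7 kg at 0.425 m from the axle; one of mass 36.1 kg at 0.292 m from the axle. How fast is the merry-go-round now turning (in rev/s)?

ω_f ≈ 0.409 rev/s

The added mass arrives with no angular momentum about the axle, and any external torque about the axle is negligible, so the system's angular momentum is conserved.
Added inertia Σmr² = (35.7)(0.425)² + (36.1)(0.292)² = 9.526 kg·m²; I_f = 118.0 + 9.526 = 127.5 kg·m².
ω_f = I_p ω_i / I_f = (118.0)(0.442) / 127.5 = 0.4090 rev/s.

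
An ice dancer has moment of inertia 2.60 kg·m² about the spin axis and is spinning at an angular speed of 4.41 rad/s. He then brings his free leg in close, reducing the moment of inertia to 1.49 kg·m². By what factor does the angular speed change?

ω₂/ω₁ ≈ 1.74

No external torque acts about the spin axis, so angular momentum is conserved.
ω₂/ω₁ = I₁/I₂ = 2.600 / 1.490 = 1.745.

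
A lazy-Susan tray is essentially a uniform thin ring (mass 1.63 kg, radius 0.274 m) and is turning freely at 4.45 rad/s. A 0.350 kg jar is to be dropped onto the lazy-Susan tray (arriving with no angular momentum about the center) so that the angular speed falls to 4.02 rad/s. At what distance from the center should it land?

The added mass arrives with no angular momentum about the center, and any external torque about the center is negligible, so the system's angular momentum is conserved.
I_p = (1.63)(0.274)² = 0.1224 kg·m².
I_p ω_i = (I_p + m r²) ω_f ⇒ m r² = I_p(ω_i/ω_f − 1) = 0.1224(4.45/4.02 − 1) = 0.01309 kg·m².
r = √(0.01309/0.350) = 0.1934 m.

r ≈ 0.193 m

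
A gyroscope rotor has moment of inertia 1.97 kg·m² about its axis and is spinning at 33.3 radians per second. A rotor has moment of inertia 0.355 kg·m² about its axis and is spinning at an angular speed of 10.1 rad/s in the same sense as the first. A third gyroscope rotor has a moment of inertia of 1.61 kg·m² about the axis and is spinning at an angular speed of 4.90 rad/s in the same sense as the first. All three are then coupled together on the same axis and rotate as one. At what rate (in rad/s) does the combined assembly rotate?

The coupling torques are internal; angular momentum about the shared axis is conserved.
Taking A's sense as positive: L = (1.970)(33.3) + (0.3550)(10.1) + (1.610)(4.90) = 77.08 kg·m²·rad/s.
Combined I = 1.970 + 0.3550 + 1.610 = 3.935 kg·m².
ω_f = L / I = 77.08 / 3.935 = 19.59 rad/s.

|ω_f| ≈ 19.6 rad/s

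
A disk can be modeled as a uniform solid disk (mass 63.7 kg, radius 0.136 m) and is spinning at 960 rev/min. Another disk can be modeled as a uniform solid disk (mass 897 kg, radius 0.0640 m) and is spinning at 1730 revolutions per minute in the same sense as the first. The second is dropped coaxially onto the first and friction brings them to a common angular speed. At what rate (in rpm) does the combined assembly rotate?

|ω_f| ≈ 1540 rpm

The coupling torques are internal; angular momentum about the shared axis is conserved.
Moments of inertia: I_A = ½(63.7)(0.136)² = 0.5891 kg·m²; I_B = ½(897)(0.0640)² = 1.837 kg·m².
Taking A's sense as positive: L = (0.5891)(960) + (1.837)(1730) = 3744 kg·m²·rpm.
Combined I = 0.5891 + 1.837 = 2.426 kg·m².
ω_f = L / I = 3744 / 2.426 = 1543 rpm.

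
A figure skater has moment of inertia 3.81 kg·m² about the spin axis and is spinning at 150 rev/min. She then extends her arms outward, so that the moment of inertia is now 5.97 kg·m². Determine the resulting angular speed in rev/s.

ω₂ ≈ 1.60 rev/s

No external torque acts about the spin axis, so angular momentum is conserved.
ω₂ = I₁ω₁ / I₂ = (3.810)(150 rpm) / (5.970) = 95.73 rpm = 1.595 rev/s.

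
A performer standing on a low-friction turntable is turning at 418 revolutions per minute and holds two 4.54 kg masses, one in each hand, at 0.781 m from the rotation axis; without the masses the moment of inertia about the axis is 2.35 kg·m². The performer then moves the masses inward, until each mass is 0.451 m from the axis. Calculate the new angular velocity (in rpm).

ω₂ ≈ 786 rpm

Angular momentum about the spin axis is conserved since the torque about it is zero.
I₁ = 2.35 + 2(4.54)(0.781)² = 7.888 kg·m²; I₂ = 2.35 + 2(4.54)(0.451)² = 4.197 kg·m².
ω₂ = I₁ω₁ / I₂ = (7.888)(418 rpm) / (4.197) = 785.7 rpm.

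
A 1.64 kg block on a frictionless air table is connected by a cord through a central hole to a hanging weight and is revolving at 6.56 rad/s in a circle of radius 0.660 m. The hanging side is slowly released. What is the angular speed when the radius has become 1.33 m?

ω₂ ≈ 1.62 rad/s

No torque about the axis ⇒ m r₁² ω₁ = m r₂² ω₂.
ω₂ = ω₁ (r₁/r₂)² = (6.56)(0.660/1.33)² = 1.615 rad/s.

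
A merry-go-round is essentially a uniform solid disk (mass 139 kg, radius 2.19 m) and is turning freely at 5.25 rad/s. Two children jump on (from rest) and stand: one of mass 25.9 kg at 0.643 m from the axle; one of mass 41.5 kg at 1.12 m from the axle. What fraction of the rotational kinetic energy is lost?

The added mass arrives with no angular momentum about the axle, and any external torque about the axle is negligible, so the system's angular momentum is conserved.
I_p = ½(139)(2.19)² = 333.3 kg·m².
Added inertia Σmr² = (25.9)(0.643)² + (41.5)(1.12)² = 62.77 kg·m²; I_f = 333.3 + 62.77 = 396.1 kg·m².
ω_f = I_p ω_i / I_f = (333.3)(5.25) / 396.1 = 4.418 rad/s.
KE_i = ½(333.3)(5.250 rad/s)² = 4594 J; KE_f = ½(396.1)(4.418)² = 3866 J.
Fraction lost = 0.1585.

fraction ≈ 0.158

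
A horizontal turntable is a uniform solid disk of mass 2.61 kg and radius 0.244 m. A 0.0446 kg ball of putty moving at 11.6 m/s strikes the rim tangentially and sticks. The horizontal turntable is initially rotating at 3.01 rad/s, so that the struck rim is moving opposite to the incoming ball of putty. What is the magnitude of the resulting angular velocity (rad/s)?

|ω_f| ≈ 1.34 rad/s

About the axle the impulsive forces during the collision are internal, so angular momentum about that axis is conserved.
I_p = ½(2.61)(0.244)² = 0.07769 kg·m². Taking the sense of the ball of putty's angular momentum as positive, L_{ball} = m v R = (0.0446)(11.6)(0.244) = 0.1262 kg·m²/s.
L_i = −I_p ω_p + m v R = −(0.07769)(3.01) + 0.1262 = -0.1076 kg·m²/s.
After sticking, I_f = I_p + m R² = 0.07769 + (0.0446)(0.244)² = 0.08035 kg·m².
ω_f = L_i / I_f = -0.1076 / 0.08035 = -1.339 rad/s.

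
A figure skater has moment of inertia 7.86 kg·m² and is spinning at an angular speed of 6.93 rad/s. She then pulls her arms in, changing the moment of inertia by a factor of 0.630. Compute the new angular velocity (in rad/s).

With no external torque about the axis, L is conserved: I₁ω₁ = I₂ω₂.
I₂ = 0.630 × 7.86 = 4.952 kg·m².
ω₂ = I₁ω₁ / I₂ = (7.860)(6.93 rad/s) / (4.952) = 11.00 rad/s.

ω₂ ≈ 11.0 rad/s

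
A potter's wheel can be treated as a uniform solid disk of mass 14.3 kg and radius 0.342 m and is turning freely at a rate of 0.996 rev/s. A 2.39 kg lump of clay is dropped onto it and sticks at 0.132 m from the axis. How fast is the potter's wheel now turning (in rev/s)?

ω_f ≈ 0.949 rev/s

No external torque acts about the axis; L_before = L_after.
I_p = ½(14.3)(0.342)² = 0.8363 kg·m².
Added inertia Σmr² = (2.39)(0.132)² = 0.04164 kg·m²; I_f = 0.8363 + 0.04164 = 0.8779 kg·m².
ω_f = I_p ω_i / I_f = (0.8363)(0.996) / 0.8779 = 0.9488 rev/s.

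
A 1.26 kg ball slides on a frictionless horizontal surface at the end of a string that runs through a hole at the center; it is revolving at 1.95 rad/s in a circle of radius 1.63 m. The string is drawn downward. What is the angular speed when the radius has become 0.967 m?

The constraining force is radial, so m r² ω about the center is conserved.
ω₂ = ω₁ (r₁/r₂)² = (1.95)(1.63/0.967)² = 5.541 rad/s.

ω₂ ≈ 5.54 rad/s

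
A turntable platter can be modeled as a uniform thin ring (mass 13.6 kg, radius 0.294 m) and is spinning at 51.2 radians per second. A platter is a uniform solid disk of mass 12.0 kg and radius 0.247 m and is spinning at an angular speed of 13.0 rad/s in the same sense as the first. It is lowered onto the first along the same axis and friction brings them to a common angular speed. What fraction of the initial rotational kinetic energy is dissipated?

fraction ≈ 0.130

The coupling torques are internal; angular momentum about the shared axis is conserved.
Moments of inertia: I_A = (13.6)(0.294)² = 1.176 kg·m²; I_B = ½(12.0)(0.247)² = 0.3661 kg·m².
Taking A's sense as positive: L = (1.176)(51.2) + (0.3661)(13.0) = 64.95 kg·m²·rad/s.
Combined I = 1.176 + 0.3661 = 1.542 kg·m².
ω_f = L / I = 64.95 / 1.542 = 42.13 rad/s.
KE_i = ½ΣIω² = 1572 J; KE_f = ½(1.542)(42.13)² = 1368 J.
Fraction dissipated = (KE_i − KE_f)/KE_i = 0.1296.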